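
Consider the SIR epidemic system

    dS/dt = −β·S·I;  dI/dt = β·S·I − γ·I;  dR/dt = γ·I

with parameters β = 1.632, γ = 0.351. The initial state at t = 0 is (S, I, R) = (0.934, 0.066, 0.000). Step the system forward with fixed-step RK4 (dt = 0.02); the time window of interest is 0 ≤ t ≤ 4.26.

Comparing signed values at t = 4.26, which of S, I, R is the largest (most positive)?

largest component: R

t=0.000: state=(0.934, 0.066, 0.000)
step 1 (dt=0.02): k1=(-0.101, 0.077, 0.023), k2=(-0.102, 0.078, 0.023), k3=(-0.102, 0.078, 0.023), k4=(-0.103, 0.079, 0.024); state += dt/6·(k1+2k2+2k3+k4)
t=0.020: state=(0.932, 0.068, 0.000)
t=0.040: state=(0.930, 0.069, 0.001)
t=0.060: state=(0.928, 0.071, 0.001)
continuing one RK4 step at a time; state shown every 10 steps (Δt=0.2):
t=0.200: state=(0.912, 0.083, 0.005)
t=0.400: state=(0.884, 0.104, 0.012)
t=0.600: state=(0.851, 0.129, 0.020)
t=0.800: state=(0.813, 0.157, 0.030)
t=1.000: state=(0.768, 0.190, 0.042)
t=1.200: state=(0.718, 0.226, 0.057)
t=1.400: state=(0.663, 0.264, 0.074)
t=1.600: state=(0.604, 0.302, 0.094)
t=1.800: state=(0.544, 0.340, 0.116)
t=2.000: state=(0.484, 0.374, 0.141)
t=2.200: state=(0.426, 0.405, 0.169)
t=2.400: state=(0.372, 0.430, 0.198)
t=2.600: state=(0.322, 0.449, 0.229)
t=2.800: state=(0.278, 0.461, 0.261)
t=3.000: state=(0.239, 0.468, 0.294)
t=3.200: state=(0.205, 0.469, 0.326)
t=3.400: state=(0.176, 0.465, 0.359)
t=3.600: state=(0.151, 0.457, 0.392)
t=3.800: state=(0.130, 0.446, 0.423)
t=4.000: state=(0.113, 0.433, 0.454)
t=4.200: state=(0.098, 0.418, 0.484)
t=4.260: state=(0.094, 0.413, 0.493)
compare at T: S=0.094, I=0.413, R=0.493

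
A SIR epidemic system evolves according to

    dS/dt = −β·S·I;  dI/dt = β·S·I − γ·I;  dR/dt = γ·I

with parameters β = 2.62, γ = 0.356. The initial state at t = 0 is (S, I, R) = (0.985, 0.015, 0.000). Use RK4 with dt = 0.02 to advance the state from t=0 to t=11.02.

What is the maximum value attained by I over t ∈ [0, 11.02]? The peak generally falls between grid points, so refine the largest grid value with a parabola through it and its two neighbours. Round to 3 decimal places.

t=0.000: state=(0.985, 0.015, 0.000)
step 1 (dt=0.02): k1=(-0.039, 0.033, 0.005), k2=(-0.040, 0.034, 0.005), k3=(-0.040, 0.034, 0.005), k4=(-0.040, 0.035, 0.006); state += dt/6·(k1+2k2+2k3+k4)
t=0.020: state=(0.984, 0.016, 0.000)
t=0.040: state=(0.983, 0.016, 0.000)
t=0.060: state=(0.983, 0.017, 0.000)
continuing one RK4 step at a time; state shown every 25 steps (Δt=0.5):
t=0.500: state=(0.950, 0.045, 0.005)
t=1.000: state=(0.858, 0.124, 0.019)
t=1.500: state=(0.663, 0.283, 0.054)
t=2.000: state=(0.402, 0.476, 0.122)
t=2.500: state=(0.198, 0.584, 0.218)
t=3.000: state=(0.091, 0.585, 0.323)
t=3.500: state=(0.044, 0.533, 0.423)
t=4.000: state=(0.023, 0.465, 0.512)
t=4.500: state=(0.013, 0.398, 0.589)
t=5.000: state=(0.008, 0.338, 0.654)
t=5.500: state=(0.005, 0.285, 0.710)
t=6.000: state=(0.004, 0.240, 0.756)
t=6.500: state=(0.003, 0.202, 0.795)
t=7.000: state=(0.002, 0.169, 0.828)
t=7.500: state=(0.002, 0.142, 0.856)
t=8.000: state=(0.002, 0.119, 0.879)
t=8.500: state=(0.001, 0.100, 0.899)
t=9.000: state=(0.001, 0.084, 0.915)
t=9.500: state=(0.001, 0.070, 0.929)
t=10.000: state=(0.001, 0.059, 0.940)
t=10.500: state=(0.001, 0.049, 0.950)
t=11.000: state=(0.001, 0.041, 0.958)
t=11.020: state=(0.001, 0.041, 0.958)
largest grid value and its neighbours: I(2.720)=0.59488, I(2.740)=0.59496, I(2.760)=0.59491
parabola through these three points peaks at t≈2.743 with I≈0.59496

max I = 0.595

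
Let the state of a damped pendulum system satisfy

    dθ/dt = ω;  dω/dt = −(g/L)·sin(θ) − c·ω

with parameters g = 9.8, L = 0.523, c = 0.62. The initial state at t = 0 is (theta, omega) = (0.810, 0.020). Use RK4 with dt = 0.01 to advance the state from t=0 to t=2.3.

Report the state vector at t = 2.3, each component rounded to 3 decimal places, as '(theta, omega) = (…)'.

(theta, omega) = (-0.385, 0.459)

t=0.000: state=(0.810, 0.020)
step 1 (dt=0.01): k1=(0.020, -13.584), k2=(-0.048, -13.543), k3=(-0.048, -13.539), k4=(-0.115, -13.494); state += dt/6·(k1+2k2+2k3+k4)
t=0.010: state=(0.810, -0.115)
t=0.020: state=(0.808, -0.250)
t=0.030: state=(0.805, -0.383)
continuing one RK4 step at a time; state shown every 10 steps (Δt=0.1):
t=0.100: state=(0.746, -1.270)
t=0.200: state=(0.564, -2.310)
t=0.300: state=(0.298, -2.935)
t=0.400: state=(-0.004, -3.021)
t=0.500: state=(-0.288, -2.566)
t=0.600: state=(-0.504, -1.699)
t=0.700: state=(-0.621, -0.614)
t=0.800: state=(-0.626, 0.497)
t=0.900: state=(-0.526, 1.468)
t=1.000: state=(-0.342, 2.150)
t=1.100: state=(-0.109, 2.428)
t=1.200: state=(0.129, 2.260)
t=1.300: state=(0.330, 1.702)
t=1.400: state=(0.461, 0.888)
t=1.500: state=(0.504, -0.020)
t=1.600: state=(0.458, -0.871)
t=1.700: state=(0.336, -1.530)
t=1.800: state=(0.163, -1.889)
t=1.900: state=(-0.030, -1.894)
t=2.000: state=(-0.205, -1.562)
t=2.100: state=(-0.333, -0.975)
t=2.200: state=(-0.396, -0.258)
t=2.300: state=(-0.385, 0.459)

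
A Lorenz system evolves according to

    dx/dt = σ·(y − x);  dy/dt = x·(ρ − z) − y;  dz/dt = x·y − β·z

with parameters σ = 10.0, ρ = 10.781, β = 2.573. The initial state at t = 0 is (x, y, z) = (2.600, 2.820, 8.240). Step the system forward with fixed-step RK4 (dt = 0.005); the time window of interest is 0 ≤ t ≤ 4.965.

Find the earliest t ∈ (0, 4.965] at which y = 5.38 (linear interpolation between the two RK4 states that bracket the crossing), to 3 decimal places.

t = 0.296

t=0.000: state=(2.600, 2.820, 8.240)
step 1 (dt=0.005): k1=(2.200, 3.787, -13.870), k2=(2.240, 3.881, -13.740), k3=(2.241, 3.881, -13.740), k4=(2.282, 3.975, -13.610); state += dt/6·(k1+2k2+2k3+k4)
t=0.005: state=(2.611, 2.839, 8.171)
t=0.010: state=(2.623, 2.860, 8.104)
t=0.015: state=(2.635, 2.881, 8.038)
continuing one RK4 step at a time; state shown every 40 steps (Δt=0.2):
t=0.200: state=(3.526, 4.276, 6.591)
t=0.295: state=(4.366, 5.370, 6.774)
next step: t=0.300: state=(4.416, 5.430, 6.805) — y has crossed 5.38
linear interpolation between t=0.295 (5.36973) and t=0.300 (5.43037) → t≈0.296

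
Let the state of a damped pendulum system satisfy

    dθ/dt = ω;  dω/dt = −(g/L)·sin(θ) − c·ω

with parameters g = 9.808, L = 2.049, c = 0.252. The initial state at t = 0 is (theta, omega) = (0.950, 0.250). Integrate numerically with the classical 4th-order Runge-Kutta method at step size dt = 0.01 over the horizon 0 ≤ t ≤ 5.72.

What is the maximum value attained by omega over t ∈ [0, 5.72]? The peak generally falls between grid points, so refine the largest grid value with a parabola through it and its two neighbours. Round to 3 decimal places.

t=0.000: state=(0.950, 0.250)
step 1 (dt=0.01): k1=(0.250, -3.957), k2=(0.230, -3.955), k3=(0.230, -3.955), k4=(0.210, -3.953); state += dt/6·(k1+2k2+2k3+k4)
t=0.010: state=(0.952, 0.210)
t=0.020: state=(0.954, 0.171)
t=0.030: state=(0.956, 0.131)
continuing one RK4 step at a time; state shown every 20 steps (Δt=0.2):
t=0.200: state=(0.922, -0.521)
t=0.400: state=(0.748, -1.193)
t=0.600: state=(0.458, -1.667)
t=0.800: state=(0.101, -1.843)
t=1.000: state=(-0.256, -1.676)
t=1.200: state=(-0.550, -1.222)
t=1.400: state=(-0.733, -0.595)
t=1.600: state=(-0.785, 0.084)
t=1.800: state=(-0.703, 0.719)
t=2.000: state=(-0.506, 1.219)
t=2.200: state=(-0.230, 1.497)
t=2.400: state=(0.074, 1.495)
t=2.600: state=(0.350, 1.220)
t=2.800: state=(0.549, 0.748)
t=3.000: state=(0.642, 0.180)
t=3.200: state=(0.621, -0.387)
t=3.400: state=(0.493, -0.867)
t=3.600: state=(0.285, -1.182)
t=3.800: state=(0.036, -1.273)
t=4.000: state=(-0.208, -1.127)
t=4.200: state=(-0.402, -0.786)
t=4.400: state=(-0.515, -0.327)
t=4.600: state=(-0.531, 0.162)
t=4.800: state=(-0.453, 0.600)
t=5.000: state=(-0.299, 0.918)
t=5.200: state=(-0.098, 1.058)
t=5.400: state=(0.111, 0.998)
t=5.600: state=(0.289, 0.760)
t=5.720: state=(0.368, 0.553)
largest grid value and its neighbours: omega(2.290)=1.53179, omega(2.300)=1.53202, omega(2.310)=1.53152
parabola through these three points peaks at t≈2.298 with omega≈1.53203

max omega = 1.532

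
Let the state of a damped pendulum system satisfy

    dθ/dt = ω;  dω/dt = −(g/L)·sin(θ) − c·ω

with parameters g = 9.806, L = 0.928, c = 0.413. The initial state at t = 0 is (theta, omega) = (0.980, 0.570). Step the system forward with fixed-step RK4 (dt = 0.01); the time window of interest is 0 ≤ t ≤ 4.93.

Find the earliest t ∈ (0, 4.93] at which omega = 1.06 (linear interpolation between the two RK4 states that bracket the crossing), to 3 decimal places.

t=0.000: state=(0.980, 0.570)
step 1 (dt=0.01): k1=(0.570, -9.011), k2=(0.525, -9.009), k3=(0.525, -9.008), k4=(0.480, -9.005); state += dt/6·(k1+2k2+2k3+k4)
t=0.010: state=(0.985, 0.480)
t=0.020: state=(0.990, 0.390)
t=0.030: state=(0.993, 0.300)
continuing one RK4 step at a time; state shown every 20 steps (Δt=0.2):
t=0.200: state=(0.918, -1.156)
t=0.400: state=(0.547, -2.441)
t=0.600: state=(0.004, -2.796)
t=0.800: state=(-0.497, -2.054)
t=1.000: state=(-0.773, -0.650)
t=1.200: state=(-0.752, 0.838)
t=1.230: state=(-0.724, 1.040)
next step: t=1.240: state=(-0.713, 1.105) — omega has crossed 1.06
linear interpolation between t=1.230 (1.03999) and t=1.240 (1.10510) → t≈1.233

t = 1.233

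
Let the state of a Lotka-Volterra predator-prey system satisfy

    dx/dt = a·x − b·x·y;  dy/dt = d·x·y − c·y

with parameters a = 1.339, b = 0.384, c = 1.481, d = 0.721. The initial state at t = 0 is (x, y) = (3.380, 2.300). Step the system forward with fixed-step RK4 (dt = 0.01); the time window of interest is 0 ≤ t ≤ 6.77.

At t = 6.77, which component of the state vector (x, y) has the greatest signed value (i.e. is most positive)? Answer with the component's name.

largest component: y

t=0.000: state=(3.380, 2.300)
step 1 (dt=0.01): k1=(1.541, 2.199), k2=(1.530, 2.222), k3=(1.530, 2.222), k4=(1.519, 2.246); state += dt/6·(k1+2k2+2k3+k4)
t=0.010: state=(3.395, 2.322)
t=0.020: state=(3.410, 2.345)
t=0.030: state=(3.425, 2.368)
continuing one RK4 step at a time; state shown every 25 steps (Δt=0.25):
t=0.250: state=(3.671, 3.008)
t=0.500: state=(3.666, 4.047)
t=0.750: state=(3.278, 5.253)
t=1.000: state=(2.634, 6.193)
t=1.250: state=(1.992, 6.477)
t=1.500: state=(1.515, 6.118)
t=1.750: state=(1.216, 5.391)
t=2.000: state=(1.054, 4.560)
t=2.250: state=(0.988, 3.781)
t=2.500: state=(0.993, 3.118)
t=2.750: state=(1.056, 2.588)
t=3.000: state=(1.175, 2.183)
t=3.250: state=(1.351, 1.891)
t=3.500: state=(1.591, 1.701)
t=3.750: state=(1.898, 1.607)
t=4.000: state=(2.275, 1.615)
t=4.250: state=(2.709, 1.746)
t=4.500: state=(3.161, 2.047)
t=4.750: state=(3.544, 2.592)
t=5.000: state=(3.714, 3.458)
t=5.250: state=(3.529, 4.615)
t=5.500: state=(2.992, 5.759)
t=5.750: state=(2.318, 6.417)
t=6.000: state=(1.744, 6.374)
t=6.250: state=(1.354, 5.803)
t=6.500: state=(1.126, 5.001)
t=6.750: state=(1.013, 4.182)
t=6.770: state=(1.008, 4.119)
compare at T: x=1.008, y=4.119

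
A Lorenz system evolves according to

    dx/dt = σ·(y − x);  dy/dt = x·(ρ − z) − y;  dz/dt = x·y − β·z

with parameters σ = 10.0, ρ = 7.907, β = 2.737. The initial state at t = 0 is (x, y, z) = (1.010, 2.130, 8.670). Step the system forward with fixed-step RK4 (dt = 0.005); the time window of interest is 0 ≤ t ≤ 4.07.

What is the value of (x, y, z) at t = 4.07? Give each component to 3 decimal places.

(x, y, z) = (4.349, 4.425, 6.740)

t=0.000: state=(1.010, 2.130, 8.670)
step 1 (dt=0.005): k1=(11.200, -2.901, -21.578), k2=(10.847, -2.859, -21.379), k3=(10.857, -2.859, -21.382), k4=(10.514, -2.814, -21.185); state += dt/6·(k1+2k2+2k3+k4)
t=0.005: state=(1.064, 2.116, 8.563)
t=0.010: state=(1.115, 2.102, 8.458)
t=0.015: state=(1.163, 2.089, 8.355)
continuing one RK4 step at a time; state shown every 40 steps (Δt=0.2):
t=0.200: state=(1.875, 2.079, 5.514)
t=0.400: state=(2.516, 3.000, 4.039)
t=0.600: state=(3.856, 4.686, 4.268)
t=0.800: state=(5.437, 6.003, 6.559)
t=1.000: state=(5.481, 4.966, 8.684)
t=1.200: state=(4.128, 3.507, 8.034)
t=1.400: state=(3.405, 3.307, 6.506)
t=1.600: state=(3.627, 3.910, 5.681)
t=1.800: state=(4.362, 4.757, 6.000)
t=2.000: state=(4.930, 5.041, 7.102)
t=2.200: state=(4.742, 4.485, 7.709)
t=2.400: state=(4.185, 3.950, 7.300)
t=2.600: state=(3.939, 3.935, 6.633)
t=2.800: state=(4.119, 4.279, 6.374)
t=3.000: state=(4.461, 4.610, 6.659)
t=3.200: state=(4.611, 4.602, 7.116)
t=3.400: state=(4.456, 4.335, 7.241)
t=3.600: state=(4.234, 4.155, 7.001)
t=3.800: state=(4.179, 4.203, 6.735)
t=4.000: state=(4.295, 4.373, 6.695)
t=4.070: state=(4.349, 4.425, 6.740)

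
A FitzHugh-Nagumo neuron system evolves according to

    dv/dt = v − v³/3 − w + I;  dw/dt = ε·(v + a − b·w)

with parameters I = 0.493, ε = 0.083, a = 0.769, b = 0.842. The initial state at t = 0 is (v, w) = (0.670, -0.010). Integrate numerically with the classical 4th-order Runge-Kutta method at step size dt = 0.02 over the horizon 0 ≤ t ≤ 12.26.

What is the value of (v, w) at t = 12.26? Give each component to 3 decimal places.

(v, w) = (0.415, 1.396)

t=0.000: state=(0.670, -0.010)
step 1 (dt=0.02): k1=(1.073, 0.120), k2=(1.077, 0.121), k3=(1.077, 0.121), k4=(1.082, 0.122); state += dt/6·(k1+2k2+2k3+k4)
t=0.020: state=(0.692, -0.008)
t=0.040: state=(0.713, -0.005)
t=0.060: state=(0.735, -0.003)
continuing one RK4 step at a time; state shown every 25 steps (Δt=0.5):
t=0.500: state=(1.224, 0.060)
t=1.000: state=(1.627, 0.149)
t=1.500: state=(1.784, 0.245)
t=2.000: state=(1.809, 0.342)
t=2.500: state=(1.788, 0.435)
t=3.000: state=(1.754, 0.524)
t=3.500: state=(1.715, 0.608)
t=4.000: state=(1.674, 0.687)
t=4.500: state=(1.632, 0.762)
t=5.000: state=(1.588, 0.833)
t=5.500: state=(1.544, 0.900)
t=6.000: state=(1.498, 0.962)
t=6.500: state=(1.451, 1.021)
t=7.000: state=(1.403, 1.075)
t=7.500: state=(1.352, 1.126)
t=8.000: state=(1.298, 1.173)
t=8.500: state=(1.241, 1.216)
t=9.000: state=(1.179, 1.255)
t=9.500: state=(1.111, 1.290)
t=10.000: state=(1.035, 1.320)
t=10.500: state=(0.948, 1.347)
t=11.000: state=(0.843, 1.369)
t=11.500: state=(0.712, 1.385)
t=12.000: state=(0.535, 1.394)
t=12.260: state=(0.415, 1.396)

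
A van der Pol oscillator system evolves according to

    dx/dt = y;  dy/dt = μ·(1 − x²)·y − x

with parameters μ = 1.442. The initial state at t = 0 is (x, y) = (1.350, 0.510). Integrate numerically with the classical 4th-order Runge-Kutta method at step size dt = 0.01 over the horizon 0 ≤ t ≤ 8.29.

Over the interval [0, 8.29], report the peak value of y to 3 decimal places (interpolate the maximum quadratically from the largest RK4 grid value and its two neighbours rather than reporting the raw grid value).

max y = 3.157

t=0.000: state=(1.350, 0.510)
step 1 (dt=0.01): k1=(0.510, -1.955), k2=(0.500, -1.951), k3=(0.500, -1.951), k4=(0.490, -1.946); state += dt/6·(k1+2k2+2k3+k4)
t=0.010: state=(1.355, 0.490)
t=0.020: state=(1.360, 0.471)
t=0.030: state=(1.364, 0.452)
continuing one RK4 step at a time; state shown every 50 steps (Δt=0.5):
t=0.500: state=(1.395, -0.249)
t=1.000: state=(1.158, -0.680)
t=1.500: state=(0.695, -1.237)
t=2.000: state=(-0.204, -2.517)
t=2.500: state=(-1.596, -2.120)
t=3.000: state=(-1.987, 0.077)
t=3.500: state=(-1.831, 0.444)
t=4.000: state=(-1.573, 0.589)
t=4.500: state=(-1.229, 0.812)
t=5.000: state=(-0.714, 1.334)
t=5.500: state=(0.248, 2.684)
t=6.000: state=(1.674, 1.999)
t=6.500: state=(2.009, -0.128)
t=7.000: state=(1.843, -0.448)
t=7.500: state=(1.586, -0.585)
t=8.000: state=(1.245, -0.800)
t=8.290: state=(0.983, -1.031)
largest grid value and its neighbours: y(5.710)=3.15598, y(5.720)=3.15665, y(5.730)=3.15440
parabola through these three points peaks at t≈5.717 with y≈3.15675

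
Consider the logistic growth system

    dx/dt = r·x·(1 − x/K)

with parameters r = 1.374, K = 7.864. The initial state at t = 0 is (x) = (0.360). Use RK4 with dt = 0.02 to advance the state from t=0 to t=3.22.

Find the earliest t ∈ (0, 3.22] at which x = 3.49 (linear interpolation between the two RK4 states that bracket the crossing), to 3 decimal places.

t=0.000: state=(0.360)
step 1 (dt=0.02): k1=(0.472), k2=(0.478), k3=(0.478), k4=(0.484); state += dt/6·(k1+2k2+2k3+k4)
t=0.020: state=(0.370)
t=0.040: state=(0.379)
t=0.060: state=(0.389)
continuing one RK4 step at a time; state shown every 10 steps (Δt=0.2):
t=0.200: state=(0.467)
t=0.400: state=(0.603)
t=0.600: state=(0.776)
t=0.800: state=(0.990)
t=1.000: state=(1.253)
t=1.200: state=(1.570)
t=1.400: state=(1.944)
t=1.600: state=(2.373)
t=1.800: state=(2.852)
t=2.000: state=(3.368)
t=2.040: state=(3.474)
next step: t=2.060: state=(3.527) — x has crossed 3.49
linear interpolation between t=2.040 (3.47380) and t=2.060 (3.52717) → t≈2.046

t = 2.046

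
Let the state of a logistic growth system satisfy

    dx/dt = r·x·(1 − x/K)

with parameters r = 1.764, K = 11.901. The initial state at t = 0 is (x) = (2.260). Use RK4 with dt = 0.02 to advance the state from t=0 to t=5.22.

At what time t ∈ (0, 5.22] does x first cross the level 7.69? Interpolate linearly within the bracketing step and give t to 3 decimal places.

t=0.000: state=(2.260)
step 1 (dt=0.02): k1=(3.230), k2=(3.265), k3=(3.265), k4=(3.300); state += dt/6·(k1+2k2+2k3+k4)
t=0.020: state=(2.325)
t=0.040: state=(2.392)
t=0.060: state=(2.460)
continuing one RK4 step at a time; state shown every 10 steps (Δt=0.2):
t=0.200: state=(2.977)
t=0.400: state=(3.831)
t=0.600: state=(4.798)
t=0.800: state=(5.833)
t=1.000: state=(6.875)
t=1.160: state=(7.672)
next step: t=1.180: state=(7.768) — x has crossed 7.69
linear interpolation between t=1.160 (7.67191) and t=1.180 (7.76760) → t≈1.164

t = 1.164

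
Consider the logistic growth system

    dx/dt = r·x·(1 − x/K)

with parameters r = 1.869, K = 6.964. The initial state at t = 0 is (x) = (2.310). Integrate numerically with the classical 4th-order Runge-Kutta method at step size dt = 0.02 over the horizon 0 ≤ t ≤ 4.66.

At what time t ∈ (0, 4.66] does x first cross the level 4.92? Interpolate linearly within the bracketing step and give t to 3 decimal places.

t = 0.845

t=0.000: state=(2.310)
step 1 (dt=0.02): k1=(2.885), k2=(2.903), k3=(2.903), k4=(2.921); state += dt/6·(k1+2k2+2k3+k4)
t=0.020: state=(2.368)
t=0.040: state=(2.427)
t=0.060: state=(2.486)
continuing one RK4 step at a time; state shown every 10 steps (Δt=0.2):
t=0.200: state=(2.918)
t=0.400: state=(3.564)
t=0.600: state=(4.204)
t=0.800: state=(4.797)
t=0.840: state=(4.907)
next step: t=0.860: state=(4.961) — x has crossed 4.92
linear interpolation between t=0.840 (4.90710) and t=0.860 (4.96086) → t≈0.845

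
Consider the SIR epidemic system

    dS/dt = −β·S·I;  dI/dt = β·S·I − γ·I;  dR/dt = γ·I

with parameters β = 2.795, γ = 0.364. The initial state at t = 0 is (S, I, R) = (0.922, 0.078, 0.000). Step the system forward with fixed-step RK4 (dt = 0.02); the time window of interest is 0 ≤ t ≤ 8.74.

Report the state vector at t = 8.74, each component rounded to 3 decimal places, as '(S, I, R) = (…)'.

t=0.000: state=(0.922, 0.078, 0.000)
step 1 (dt=0.02): k1=(-0.201, 0.173, 0.028), k2=(-0.205, 0.176, 0.029), k3=(-0.205, 0.176, 0.029), k4=(-0.209, 0.179, 0.030); state += dt/6·(k1+2k2+2k3+k4)
t=0.020: state=(0.918, 0.082, 0.001)
t=0.040: state=(0.914, 0.085, 0.001)
t=0.060: state=(0.909, 0.089, 0.002)
continuing one RK4 step at a time; state shown every 25 steps (Δt=0.5):
t=0.500: state=(0.761, 0.214, 0.025)
t=1.000: state=(0.487, 0.430, 0.083)
t=1.500: state=(0.236, 0.587, 0.178)
t=2.000: state=(0.101, 0.611, 0.288)
t=2.500: state=(0.044, 0.560, 0.396)
t=3.000: state=(0.021, 0.488, 0.491)
t=3.500: state=(0.011, 0.416, 0.573)
t=4.000: state=(0.007, 0.351, 0.643)
t=4.500: state=(0.004, 0.294, 0.701)
t=5.000: state=(0.003, 0.247, 0.750)
t=5.500: state=(0.002, 0.206, 0.792)
t=6.000: state=(0.002, 0.172, 0.826)
t=6.500: state=(0.001, 0.144, 0.855)
t=7.000: state=(0.001, 0.120, 0.879)
t=7.500: state=(0.001, 0.100, 0.899)
t=8.000: state=(0.001, 0.084, 0.915)
t=8.500: state=(0.001, 0.070, 0.929)
t=8.740: state=(0.001, 0.064, 0.935)

(S, I, R) = (0.001, 0.064, 0.935)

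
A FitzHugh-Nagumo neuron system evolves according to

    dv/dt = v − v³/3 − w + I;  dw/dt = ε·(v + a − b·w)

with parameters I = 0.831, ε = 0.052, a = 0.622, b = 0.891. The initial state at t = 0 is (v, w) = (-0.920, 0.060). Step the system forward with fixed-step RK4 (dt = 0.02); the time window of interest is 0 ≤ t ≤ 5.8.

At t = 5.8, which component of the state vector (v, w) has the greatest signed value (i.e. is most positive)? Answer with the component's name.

largest component: v

t=0.000: state=(-0.920, 0.060)
step 1 (dt=0.02): k1=(0.111, -0.018), k2=(0.111, -0.018), k3=(0.111, -0.018), k4=(0.111, -0.018); state += dt/6·(k1+2k2+2k3+k4)
t=0.020: state=(-0.918, 0.060)
t=0.040: state=(-0.916, 0.059)
t=0.060: state=(-0.913, 0.059)
continuing one RK4 step at a time; state shown every 10 steps (Δt=0.2):
t=0.200: state=(-0.897, 0.056)
t=0.400: state=(-0.873, 0.053)
t=0.600: state=(-0.846, 0.050)
t=0.800: state=(-0.818, 0.048)
t=1.000: state=(-0.787, 0.045)
t=1.200: state=(-0.753, 0.043)
t=1.400: state=(-0.716, 0.042)
t=1.600: state=(-0.675, 0.041)
t=1.800: state=(-0.629, 0.040)
t=2.000: state=(-0.577, 0.040)
t=2.200: state=(-0.517, 0.040)
t=2.400: state=(-0.448, 0.041)
t=2.600: state=(-0.367, 0.043)
t=2.800: state=(-0.272, 0.046)
t=3.000: state=(-0.158, 0.050)
t=3.200: state=(-0.020, 0.055)
t=3.400: state=(0.147, 0.061)
t=3.600: state=(0.347, 0.070)
t=3.800: state=(0.584, 0.080)
t=4.000: state=(0.851, 0.093)
t=4.200: state=(1.129, 0.109)
t=4.400: state=(1.389, 0.128)
t=4.600: state=(1.601, 0.148)
t=4.800: state=(1.754, 0.171)
t=5.000: state=(1.851, 0.194)
t=5.200: state=(1.908, 0.219)
t=5.400: state=(1.938, 0.243)
t=5.600: state=(1.951, 0.267)
t=5.800: state=(1.955, 0.291)
compare at T: v=1.955, w=0.291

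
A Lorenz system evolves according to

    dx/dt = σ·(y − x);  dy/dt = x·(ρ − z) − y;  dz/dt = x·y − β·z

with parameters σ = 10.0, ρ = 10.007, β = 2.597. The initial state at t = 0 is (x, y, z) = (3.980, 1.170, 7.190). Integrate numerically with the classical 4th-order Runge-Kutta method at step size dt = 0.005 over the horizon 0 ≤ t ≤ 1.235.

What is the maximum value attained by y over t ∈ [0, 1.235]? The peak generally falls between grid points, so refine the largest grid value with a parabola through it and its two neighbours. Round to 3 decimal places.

max y = 7.348

t=0.000: state=(3.980, 1.170, 7.190)
step 1 (dt=0.005): k1=(-28.100, 10.042, -14.016), k2=(-27.146, 9.956, -13.909), k3=(-27.172, 9.962, -13.908), k4=(-26.243, 9.876, -13.803); state += dt/6·(k1+2k2+2k3+k4)
t=0.005: state=(3.844, 1.220, 7.120)
t=0.010: state=(3.717, 1.269, 7.052)
t=0.015: state=(3.599, 1.317, 6.984)
continuing one RK4 step at a time; state shown every 10 steps (Δt=0.05):
t=0.050: state=(2.976, 1.635, 6.538)
t=0.100: state=(2.538, 2.053, 5.977)
t=0.150: state=(2.435, 2.466, 5.511)
t=0.200: state=(2.541, 2.912, 5.152)
t=0.250: state=(2.792, 3.416, 4.919)
t=0.300: state=(3.158, 3.994, 4.837)
t=0.350: state=(3.623, 4.647, 4.936)
t=0.400: state=(4.176, 5.356, 5.251)
t=0.450: state=(4.794, 6.076, 5.818)
t=0.500: state=(5.441, 6.724, 6.653)
t=0.550: state=(6.052, 7.187, 7.730)
t=0.600: state=(6.544, 7.347, 8.951)
t=0.650: state=(6.827, 7.132, 10.148)
t=0.700: state=(6.836, 6.565, 11.120)
t=0.750: state=(6.565, 5.771, 11.711)
t=0.800: state=(6.072, 4.928, 11.870)
t=0.850: state=(5.459, 4.187, 11.652)
t=0.900: state=(4.832, 3.625, 11.170)
t=0.950: state=(4.273, 3.258, 10.539)
t=1.000: state=(3.827, 3.061, 9.851)
t=1.050: state=(3.509, 3.001, 9.169)
t=1.100: state=(3.316, 3.047, 8.533)
t=1.150: state=(3.235, 3.179, 7.970)
t=1.200: state=(3.255, 3.385, 7.497)
t=1.235: state=(3.321, 3.568, 7.228)
largest grid value and its neighbours: y(0.590)=7.34415, y(0.595)=7.34770, y(0.600)=7.34744
parabola through these three points peaks at t≈0.597 with y≈7.34805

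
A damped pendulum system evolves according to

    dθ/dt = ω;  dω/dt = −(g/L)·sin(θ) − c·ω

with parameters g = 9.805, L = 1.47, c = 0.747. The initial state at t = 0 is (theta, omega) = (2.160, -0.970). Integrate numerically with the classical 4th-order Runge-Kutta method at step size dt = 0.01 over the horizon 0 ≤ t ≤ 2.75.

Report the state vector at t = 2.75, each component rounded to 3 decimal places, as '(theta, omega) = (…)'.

t=0.000: state=(2.160, -0.970)
step 1 (dt=0.01): k1=(-0.970, -4.821), k2=(-0.994, -4.821), k3=(-0.994, -4.821), k4=(-1.018, -4.821); state += dt/6·(k1+2k2+2k3+k4)
t=0.010: state=(2.150, -1.018)
t=0.020: state=(2.140, -1.066)
t=0.030: state=(2.129, -1.115)
continuing one RK4 step at a time; state shown every 10 steps (Δt=0.1):
t=0.100: state=(2.039, -1.454)
t=0.200: state=(1.869, -1.944)
t=0.300: state=(1.650, -2.434)
t=0.400: state=(1.383, -2.898)
t=0.500: state=(1.073, -3.293)
t=0.600: state=(0.729, -3.557)
t=0.700: state=(0.368, -3.633)
t=0.800: state=(0.010, -3.490)
t=0.900: state=(-0.323, -3.135)
t=1.000: state=(-0.612, -2.617)
t=1.100: state=(-0.843, -1.999)
t=1.200: state=(-1.010, -1.339)
t=1.300: state=(-1.111, -0.680)
t=1.400: state=(-1.148, -0.049)
t=1.500: state=(-1.123, 0.539)
t=1.600: state=(-1.042, 1.068)
t=1.700: state=(-0.911, 1.525)
t=1.800: state=(-0.740, 1.888)
t=1.900: state=(-0.538, 2.135)
t=2.000: state=(-0.317, 2.247)
t=2.100: state=(-0.093, 2.215)
t=2.200: state=(0.121, 2.045)
t=2.300: state=(0.312, 1.758)
t=2.400: state=(0.469, 1.384)
t=2.500: state=(0.587, 0.958)
t=2.600: state=(0.660, 0.512)
t=2.700: state=(0.689, 0.072)
t=2.750: state=(0.688, -0.139)

(theta, omega) = (0.688, -0.139)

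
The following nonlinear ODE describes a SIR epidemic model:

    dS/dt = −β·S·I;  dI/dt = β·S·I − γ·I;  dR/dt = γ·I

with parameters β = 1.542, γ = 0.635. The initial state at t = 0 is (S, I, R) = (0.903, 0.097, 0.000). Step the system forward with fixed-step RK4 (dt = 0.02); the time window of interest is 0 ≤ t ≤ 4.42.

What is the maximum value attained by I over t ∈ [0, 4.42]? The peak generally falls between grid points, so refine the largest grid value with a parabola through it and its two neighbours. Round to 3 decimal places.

t=0.000: state=(0.903, 0.097, 0.000)
step 1 (dt=0.02): k1=(-0.135, 0.073, 0.062), k2=(-0.136, 0.074, 0.062), k3=(-0.136, 0.074, 0.062), k4=(-0.137, 0.074, 0.063); state += dt/6·(k1+2k2+2k3+k4)
t=0.020: state=(0.900, 0.098, 0.001)
t=0.040: state=(0.898, 0.100, 0.003)
t=0.060: state=(0.895, 0.101, 0.004)
continuing one RK4 step at a time; state shown every 10 steps (Δt=0.2):
t=0.200: state=(0.874, 0.112, 0.013)
t=0.400: state=(0.842, 0.129, 0.029)
t=0.600: state=(0.807, 0.147, 0.046)
t=0.800: state=(0.770, 0.165, 0.066)
t=1.000: state=(0.729, 0.183, 0.088)
t=1.200: state=(0.688, 0.200, 0.112)
t=1.400: state=(0.645, 0.217, 0.139)
t=1.600: state=(0.602, 0.231, 0.167)
t=1.800: state=(0.559, 0.243, 0.197)
t=2.000: state=(0.518, 0.253, 0.229)
t=2.200: state=(0.479, 0.260, 0.261)
t=2.400: state=(0.441, 0.264, 0.295)
t=2.600: state=(0.407, 0.265, 0.328)
t=2.800: state=(0.375, 0.263, 0.362)
t=3.000: state=(0.346, 0.259, 0.395)
t=3.200: state=(0.320, 0.253, 0.428)
t=3.400: state=(0.296, 0.245, 0.459)
t=3.600: state=(0.275, 0.235, 0.490)
t=3.800: state=(0.256, 0.225, 0.519)
t=4.000: state=(0.239, 0.214, 0.547)
t=4.200: state=(0.224, 0.202, 0.573)
t=4.400: state=(0.211, 0.191, 0.598)
t=4.420: state=(0.210, 0.189, 0.601)
largest grid value and its neighbours: I(2.560)=0.26486, I(2.580)=0.26486, I(2.600)=0.26483
parabola through these three points peaks at t≈2.570 with I≈0.26486

max I = 0.265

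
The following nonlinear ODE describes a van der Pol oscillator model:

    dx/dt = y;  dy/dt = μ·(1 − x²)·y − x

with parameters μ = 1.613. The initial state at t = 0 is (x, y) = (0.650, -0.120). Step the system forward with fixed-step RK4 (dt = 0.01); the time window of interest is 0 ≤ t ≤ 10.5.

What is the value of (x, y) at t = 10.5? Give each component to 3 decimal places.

(x, y) = (-1.305, 0.707)

t=0.000: state=(0.650, -0.120)
step 1 (dt=0.01): k1=(-0.120, -0.762), k2=(-0.124, -0.765), k3=(-0.124, -0.765), k4=(-0.128, -0.768); state += dt/6·(k1+2k2+2k3+k4)
t=0.010: state=(0.649, -0.128)
t=0.020: state=(0.647, -0.135)
t=0.030: state=(0.646, -0.143)
continuing one RK4 step at a time; state shown every 50 steps (Δt=0.5):
t=0.500: state=(0.480, -0.599)
t=1.000: state=(-0.013, -1.469)
t=1.500: state=(-1.020, -2.284)
t=2.000: state=(-1.741, -0.448)
t=2.500: state=(-1.714, 0.345)
t=3.000: state=(-1.482, 0.565)
t=3.500: state=(-1.141, 0.825)
t=4.000: state=(-0.596, 1.466)
t=4.500: state=(0.514, 3.127)
t=5.000: state=(1.869, 1.236)
t=5.500: state=(1.984, -0.260)
t=6.000: state=(1.799, -0.440)
t=6.500: state=(1.552, -0.557)
t=7.000: state=(1.228, -0.765)
t=7.500: state=(0.739, -1.277)
t=8.000: state=(-0.212, -2.752)
t=8.500: state=(-1.706, -2.002)
t=9.000: state=(-2.007, 0.163)
t=9.500: state=(-1.844, 0.417)
t=10.000: state=(-1.609, 0.528)
t=10.500: state=(-1.305, 0.707)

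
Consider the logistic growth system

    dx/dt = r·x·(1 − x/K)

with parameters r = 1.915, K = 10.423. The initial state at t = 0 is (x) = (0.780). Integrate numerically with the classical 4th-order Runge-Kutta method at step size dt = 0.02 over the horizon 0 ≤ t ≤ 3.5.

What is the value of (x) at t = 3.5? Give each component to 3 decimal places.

t=0.000: state=(0.780)
step 1 (dt=0.02): k1=(1.382), k2=(1.404), k3=(1.405), k4=(1.428); state += dt/6·(k1+2k2+2k3+k4)
t=0.020: state=(0.808)
t=0.040: state=(0.837)
t=0.060: state=(0.867)
continuing one RK4 step at a time; state shown every 10 steps (Δt=0.2):
t=0.200: state=(1.105)
t=0.400: state=(1.545)
t=0.600: state=(2.119)
t=0.800: state=(2.839)
t=1.000: state=(3.694)
t=1.200: state=(4.649)
t=1.400: state=(5.644)
t=1.600: state=(6.608)
t=1.800: state=(7.479)
t=2.000: state=(8.217)
t=2.200: state=(8.811)
t=2.400: state=(9.267)
t=2.600: state=(9.606)
t=2.800: state=(9.852)
t=3.000: state=(10.026)
t=3.200: state=(10.149)
t=3.400: state=(10.235)
t=3.500: state=(10.267)

(x) = (10.267)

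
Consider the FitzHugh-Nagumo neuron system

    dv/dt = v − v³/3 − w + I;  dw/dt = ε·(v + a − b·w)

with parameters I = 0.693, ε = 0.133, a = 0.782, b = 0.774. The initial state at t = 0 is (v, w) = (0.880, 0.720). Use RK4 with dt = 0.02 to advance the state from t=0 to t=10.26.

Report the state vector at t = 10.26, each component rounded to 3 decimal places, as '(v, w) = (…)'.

t=0.000: state=(0.880, 0.720)
step 1 (dt=0.02): k1=(0.626, 0.147), k2=(0.626, 0.148), k3=(0.626, 0.148), k4=(0.626, 0.148); state += dt/6·(k1+2k2+2k3+k4)
t=0.020: state=(0.893, 0.723)
t=0.040: state=(0.905, 0.726)
t=0.060: state=(0.918, 0.729)
continuing one RK4 step at a time; state shown every 25 steps (Δt=0.5):
t=0.500: state=(1.176, 0.802)
t=1.000: state=(1.383, 0.896)
t=1.500: state=(1.479, 0.995)
t=2.000: state=(1.496, 1.092)
t=2.500: state=(1.470, 1.184)
t=3.000: state=(1.421, 1.269)
t=3.500: state=(1.360, 1.347)
t=4.000: state=(1.290, 1.416)
t=4.500: state=(1.212, 1.476)
t=5.000: state=(1.124, 1.529)
t=5.500: state=(1.025, 1.572)
t=6.000: state=(0.909, 1.607)
t=6.500: state=(0.766, 1.631)
t=7.000: state=(0.578, 1.644)
t=7.500: state=(0.313, 1.642)
t=8.000: state=(-0.095, 1.618)
t=8.500: state=(-0.724, 1.562)
t=9.000: state=(-1.441, 1.463)
t=9.500: state=(-1.838, 1.332)
t=10.000: state=(-1.930, 1.193)
t=10.260: state=(-1.929, 1.122)

(v, w) = (-1.929, 1.122)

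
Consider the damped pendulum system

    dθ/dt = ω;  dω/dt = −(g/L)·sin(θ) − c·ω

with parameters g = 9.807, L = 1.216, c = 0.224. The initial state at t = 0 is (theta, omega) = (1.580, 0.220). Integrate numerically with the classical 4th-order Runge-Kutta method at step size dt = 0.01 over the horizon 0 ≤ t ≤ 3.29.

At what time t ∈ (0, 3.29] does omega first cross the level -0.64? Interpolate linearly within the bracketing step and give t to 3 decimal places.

t = 0.107

t=0.000: state=(1.580, 0.220)
step 1 (dt=0.01): k1=(0.220, -8.114), k2=(0.179, -8.105), k3=(0.179, -8.105), k4=(0.139, -8.096); state += dt/6·(k1+2k2+2k3+k4)
t=0.010: state=(1.582, 0.139)
t=0.020: state=(1.583, 0.058)
t=0.030: state=(1.583, -0.023)
t=0.100: state=(1.562, -0.582)
next step: t=0.110: state=(1.556, -0.662) — omega has crossed -0.64
linear interpolation between t=0.100 (-0.58237) and t=0.110 (-0.66162) → t≈0.107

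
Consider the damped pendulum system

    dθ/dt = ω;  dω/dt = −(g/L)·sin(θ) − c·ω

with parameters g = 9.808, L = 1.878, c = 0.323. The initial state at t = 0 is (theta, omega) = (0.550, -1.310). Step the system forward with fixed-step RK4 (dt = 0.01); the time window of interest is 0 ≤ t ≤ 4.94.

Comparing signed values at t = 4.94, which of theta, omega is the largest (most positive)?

largest component: omega

t=0.000: state=(0.550, -1.310)
step 1 (dt=0.01): k1=(-1.310, -2.307), k2=(-1.322, -2.274), k3=(-1.321, -2.273), k4=(-1.333, -2.240); state += dt/6·(k1+2k2+2k3+k4)
t=0.010: state=(0.537, -1.333)
t=0.020: state=(0.523, -1.355)
t=0.030: state=(0.510, -1.376)
continuing one RK4 step at a time; state shown every 20 steps (Δt=0.2):
t=0.200: state=(0.251, -1.625)
t=0.400: state=(-0.078, -1.608)
t=0.600: state=(-0.371, -1.277)
t=0.800: state=(-0.574, -0.728)
t=1.000: state=(-0.656, -0.090)
t=1.200: state=(-0.612, 0.522)
t=1.400: state=(-0.455, 1.010)
t=1.600: state=(-0.222, 1.285)
t=1.800: state=(0.041, 1.295)
t=2.000: state=(0.279, 1.048)
t=2.200: state=(0.447, 0.616)
t=2.400: state=(0.519, 0.099)
t=2.600: state=(0.488, -0.403)
t=2.800: state=(0.365, -0.801)
t=3.000: state=(0.179, -1.025)
t=3.200: state=(-0.031, -1.035)
t=3.400: state=(-0.221, -0.840)
t=3.600: state=(-0.356, -0.493)
t=3.800: state=(-0.414, -0.076)
t=4.000: state=(-0.387, 0.330)
t=4.200: state=(-0.288, 0.648)
t=4.400: state=(-0.138, 0.823)
t=4.600: state=(0.030, 0.825)
t=4.800: state=(0.181, 0.663)
t=4.940: state=(0.262, 0.475)
compare at T: theta=0.262, omega=0.475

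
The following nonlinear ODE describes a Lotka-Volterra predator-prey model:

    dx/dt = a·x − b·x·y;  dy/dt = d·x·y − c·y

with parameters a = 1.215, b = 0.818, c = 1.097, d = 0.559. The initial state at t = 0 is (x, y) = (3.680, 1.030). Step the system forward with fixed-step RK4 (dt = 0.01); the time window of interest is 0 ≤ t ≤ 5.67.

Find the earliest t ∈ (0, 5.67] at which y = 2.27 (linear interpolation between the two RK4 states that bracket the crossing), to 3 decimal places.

t=0.000: state=(3.680, 1.030)
step 1 (dt=0.01): k1=(1.371, 0.989), k2=(1.358, 0.998), k3=(1.358, 0.998), k4=(1.346, 1.006); state += dt/6·(k1+2k2+2k3+k4)
t=0.010: state=(3.694, 1.040)
t=0.020: state=(3.707, 1.050)
t=0.030: state=(3.720, 1.060)
continuing one RK4 step at a time; state shown every 20 steps (Δt=0.2):
t=0.200: state=(3.893, 1.265)
t=0.400: state=(3.939, 1.576)
t=0.600: state=(3.766, 1.951)
t=0.760: state=(3.471, 2.265)
next step: t=0.770: state=(3.448, 2.284) — y has crossed 2.27
linear interpolation between t=0.760 (2.26482) and t=0.770 (2.28386) → t≈0.763

t = 0.763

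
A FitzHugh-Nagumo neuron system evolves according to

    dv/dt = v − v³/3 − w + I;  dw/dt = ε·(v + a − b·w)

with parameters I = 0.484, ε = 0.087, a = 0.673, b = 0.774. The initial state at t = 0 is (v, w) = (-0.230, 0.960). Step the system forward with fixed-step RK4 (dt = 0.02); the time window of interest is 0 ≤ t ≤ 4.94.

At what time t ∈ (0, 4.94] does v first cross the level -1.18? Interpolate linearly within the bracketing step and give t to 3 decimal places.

t = 0.981

t=0.000: state=(-0.230, 0.960)
step 1 (dt=0.02): k1=(-0.702, -0.026), k2=(-0.708, -0.027), k3=(-0.708, -0.027), k4=(-0.715, -0.027); state += dt/6·(k1+2k2+2k3+k4)
t=0.020: state=(-0.244, 0.959)
t=0.040: state=(-0.259, 0.959)
t=0.060: state=(-0.273, 0.958)
continuing one RK4 step at a time; state shown every 10 steps (Δt=0.2):
t=0.200: state=(-0.384, 0.954)
t=0.400: state=(-0.564, 0.944)
t=0.600: state=(-0.767, 0.932)
t=0.800: state=(-0.985, 0.916)
t=0.980: state=(-1.179, 0.898)
next step: t=1.000: state=(-1.200, 0.896) — v has crossed -1.18
linear interpolation between t=0.980 (-1.17921) and t=1.000 (-1.20005) → t≈0.981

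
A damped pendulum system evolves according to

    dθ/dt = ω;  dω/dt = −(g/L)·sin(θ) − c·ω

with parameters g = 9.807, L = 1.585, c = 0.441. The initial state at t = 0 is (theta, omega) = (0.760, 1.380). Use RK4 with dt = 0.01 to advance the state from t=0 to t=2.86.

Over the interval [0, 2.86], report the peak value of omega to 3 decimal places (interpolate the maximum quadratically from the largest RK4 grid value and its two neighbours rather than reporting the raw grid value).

t=0.000: state=(0.760, 1.380)
step 1 (dt=0.01): k1=(1.380, -4.871), k2=(1.356, -4.891), k3=(1.356, -4.891), k4=(1.331, -4.910); state += dt/6·(k1+2k2+2k3+k4)
t=0.010: state=(0.774, 1.331)
t=0.020: state=(0.787, 1.282)
t=0.030: state=(0.799, 1.232)
continuing one RK4 step at a time; state shown every 10 steps (Δt=0.1):
t=0.100: state=(0.873, 0.878)
t=0.200: state=(0.935, 0.363)
t=0.300: state=(0.946, -0.144)
t=0.400: state=(0.907, -0.623)
t=0.500: state=(0.823, -1.058)
t=0.600: state=(0.698, -1.430)
t=0.700: state=(0.540, -1.720)
t=0.800: state=(0.357, -1.908)
t=0.900: state=(0.162, -1.981)
t=1.000: state=(-0.035, -1.933)
t=1.100: state=(-0.221, -1.771)
t=1.200: state=(-0.386, -1.513)
t=1.300: state=(-0.521, -1.181)
t=1.400: state=(-0.621, -0.801)
t=1.500: state=(-0.681, -0.398)
t=1.600: state=(-0.700, 0.006)
t=1.700: state=(-0.680, 0.393)
t=1.800: state=(-0.623, 0.744)
t=1.900: state=(-0.533, 1.043)
t=2.000: state=(-0.416, 1.276)
t=2.100: state=(-0.280, 1.428)
t=2.200: state=(-0.134, 1.490)
t=2.300: state=(0.015, 1.462)
t=2.400: state=(0.156, 1.346)
t=2.500: state=(0.281, 1.156)
t=2.600: state=(0.385, 0.907)
t=2.700: state=(0.461, 0.618)
t=2.800: state=(0.508, 0.308)
t=2.860: state=(0.520, 0.119)
largest grid value and its neighbours: omega(2.210)=1.49152, omega(2.220)=1.49182, omega(2.230)=1.49120
parabola through these three points peaks at t≈2.218 with omega≈1.49183

max omega = 1.492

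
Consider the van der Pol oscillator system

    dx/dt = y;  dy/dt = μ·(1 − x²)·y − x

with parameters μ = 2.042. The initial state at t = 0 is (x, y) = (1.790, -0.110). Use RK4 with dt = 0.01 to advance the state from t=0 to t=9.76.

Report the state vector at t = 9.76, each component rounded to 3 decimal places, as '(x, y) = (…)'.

t=0.000: state=(1.790, -0.110)
step 1 (dt=0.01): k1=(-0.110, -1.295), k2=(-0.116, -1.266), k3=(-0.116, -1.266), k4=(-0.123, -1.238); state += dt/6·(k1+2k2+2k3+k4)
t=0.010: state=(1.789, -0.123)
t=0.020: state=(1.788, -0.135)
t=0.030: state=(1.786, -0.146)
continuing one RK4 step at a time; state shown every 50 steps (Δt=0.5):
t=0.500: state=(1.645, -0.395)
t=1.000: state=(1.414, -0.531)
t=1.500: state=(1.095, -0.783)
t=2.000: state=(0.554, -1.538)
t=2.500: state=(-0.737, -3.790)
t=3.000: state=(-1.986, -0.516)
t=3.500: state=(-1.954, 0.291)
t=4.000: state=(-1.786, 0.371)
t=4.500: state=(-1.582, 0.450)
t=5.000: state=(-1.325, 0.593)
t=5.500: state=(-0.958, 0.935)
t=6.000: state=(-0.264, 2.095)
t=6.500: state=(1.347, 3.477)
t=7.000: state=(2.020, -0.016)
t=7.500: state=(1.904, -0.325)
t=8.000: state=(1.724, -0.392)
t=8.500: state=(1.507, -0.486)
t=9.000: state=(1.224, -0.669)
t=9.500: state=(0.790, -1.156)
t=9.760: state=(0.417, -1.792)

(x, y) = (0.417, -1.792)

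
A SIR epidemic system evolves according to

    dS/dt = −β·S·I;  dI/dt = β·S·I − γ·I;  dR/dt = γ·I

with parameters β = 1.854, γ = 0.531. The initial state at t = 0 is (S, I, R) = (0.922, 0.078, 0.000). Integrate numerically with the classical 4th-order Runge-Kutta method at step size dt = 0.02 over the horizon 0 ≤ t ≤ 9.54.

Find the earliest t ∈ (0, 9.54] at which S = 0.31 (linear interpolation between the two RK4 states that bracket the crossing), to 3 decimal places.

t=0.000: state=(0.922, 0.078, 0.000)
step 1 (dt=0.02): k1=(-0.133, 0.092, 0.041), k2=(-0.135, 0.093, 0.042), k3=(-0.135, 0.093, 0.042), k4=(-0.136, 0.094, 0.042); state += dt/6·(k1+2k2+2k3+k4)
t=0.020: state=(0.919, 0.080, 0.001)
t=0.040: state=(0.917, 0.082, 0.002)
t=0.060: state=(0.914, 0.084, 0.003)
continuing one RK4 step at a time; state shown every 25 steps (Δt=0.5):
t=0.500: state=(0.837, 0.136, 0.028)
t=1.000: state=(0.712, 0.214, 0.074)
t=1.500: state=(0.562, 0.296, 0.142)
t=2.000: state=(0.414, 0.357, 0.229)
t=2.420: state=(0.311, 0.378, 0.312)
next step: t=2.440: state=(0.306, 0.378, 0.316) — S has crossed 0.31
linear interpolation between t=2.420 (0.31068) and t=2.440 (0.30636) → t≈2.423

t = 2.423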